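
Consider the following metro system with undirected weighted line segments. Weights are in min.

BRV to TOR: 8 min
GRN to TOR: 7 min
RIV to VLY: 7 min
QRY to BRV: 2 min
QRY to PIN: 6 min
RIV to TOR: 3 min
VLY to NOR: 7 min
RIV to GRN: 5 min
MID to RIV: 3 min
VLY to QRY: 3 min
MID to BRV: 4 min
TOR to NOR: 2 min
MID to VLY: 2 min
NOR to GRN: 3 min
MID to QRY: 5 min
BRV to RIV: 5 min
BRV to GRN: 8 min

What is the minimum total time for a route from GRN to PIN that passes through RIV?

Shortest GRN→RIV: GRN–RIV = 5
Best RIV to PIN: RIV–BRV–QRY–PIN costing 13
Total via RIV: 5 + 13 = 18 min.

18 min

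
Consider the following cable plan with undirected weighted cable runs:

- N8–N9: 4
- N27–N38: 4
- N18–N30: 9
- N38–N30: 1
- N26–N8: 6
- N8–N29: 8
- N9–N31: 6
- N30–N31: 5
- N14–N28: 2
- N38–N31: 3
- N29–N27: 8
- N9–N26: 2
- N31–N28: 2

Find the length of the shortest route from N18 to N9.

19

Shortest distances from N18:
N18: 0
N30: 9  (via N18)
N38: 10  (via N30)
N31: 13  (via N38)
N27: 14  (via N38)
N28: 15  (via N31)
N14: 17  (via N28)
N9: 19  (via N31)
Shortest route: N18–N30–N38–N31–N9 = 19.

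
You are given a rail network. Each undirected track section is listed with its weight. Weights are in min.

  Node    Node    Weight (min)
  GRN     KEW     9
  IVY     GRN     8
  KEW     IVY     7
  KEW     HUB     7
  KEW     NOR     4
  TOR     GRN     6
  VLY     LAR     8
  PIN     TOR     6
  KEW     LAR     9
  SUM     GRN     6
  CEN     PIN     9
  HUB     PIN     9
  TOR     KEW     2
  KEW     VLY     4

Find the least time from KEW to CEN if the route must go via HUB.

25 min

Best KEW to HUB: KEW → HUB costing 7
Shortest HUB→CEN: HUB → PIN → CEN = 18
Total via HUB: 7 + 18 = 25 min.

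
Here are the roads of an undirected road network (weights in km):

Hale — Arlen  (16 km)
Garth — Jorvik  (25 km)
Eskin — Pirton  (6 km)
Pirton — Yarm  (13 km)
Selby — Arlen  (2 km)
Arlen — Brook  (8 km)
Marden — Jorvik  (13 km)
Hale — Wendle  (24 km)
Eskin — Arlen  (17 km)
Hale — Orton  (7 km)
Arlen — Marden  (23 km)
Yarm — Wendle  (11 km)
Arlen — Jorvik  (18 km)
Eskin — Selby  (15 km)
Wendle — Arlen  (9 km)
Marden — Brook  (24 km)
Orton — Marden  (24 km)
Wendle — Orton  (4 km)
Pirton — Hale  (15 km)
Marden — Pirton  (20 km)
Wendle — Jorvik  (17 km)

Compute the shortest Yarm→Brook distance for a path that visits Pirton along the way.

44 km

Shortest Yarm→Pirton: Yarm–Pirton = 13
Shortest Pirton→Brook: Pirton–Eskin–Arlen–Brook = 31
Total via Pirton: 13 + 31 = 44 km.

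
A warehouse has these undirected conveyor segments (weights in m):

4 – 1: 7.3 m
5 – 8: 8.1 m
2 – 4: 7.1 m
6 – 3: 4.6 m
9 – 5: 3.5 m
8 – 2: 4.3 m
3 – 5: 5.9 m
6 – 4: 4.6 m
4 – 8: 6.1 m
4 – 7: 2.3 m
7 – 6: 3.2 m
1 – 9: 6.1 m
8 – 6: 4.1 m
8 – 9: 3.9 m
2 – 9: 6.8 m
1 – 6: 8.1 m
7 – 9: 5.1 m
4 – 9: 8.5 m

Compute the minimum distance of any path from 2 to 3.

13 m

Enumerating some paths:
2 - 8 - 6 - 3: 4.3+4.1+4.6 = 13
2 - 9 - 5 - 3: 6.8+3.5+5.9 = 16.2
The minimum is 13 m via 2 - 8 - 6 - 3.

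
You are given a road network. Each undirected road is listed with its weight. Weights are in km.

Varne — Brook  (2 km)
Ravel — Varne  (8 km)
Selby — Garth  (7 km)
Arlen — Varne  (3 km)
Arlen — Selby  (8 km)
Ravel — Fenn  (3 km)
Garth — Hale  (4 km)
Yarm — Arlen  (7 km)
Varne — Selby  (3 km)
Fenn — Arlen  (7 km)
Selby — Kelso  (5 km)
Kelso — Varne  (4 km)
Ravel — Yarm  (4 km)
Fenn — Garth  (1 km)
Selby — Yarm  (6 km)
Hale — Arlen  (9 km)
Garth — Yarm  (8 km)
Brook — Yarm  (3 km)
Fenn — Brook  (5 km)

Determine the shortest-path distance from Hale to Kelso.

16 km

Compare a few routes:
Hale → Garth → Selby → Kelso: 4+7+5 = 16
Hale → Garth → Selby → Varne → Kelso: 4+7+3+4 = 18
Cheapest is Hale → Garth → Selby → Kelso at 16 km.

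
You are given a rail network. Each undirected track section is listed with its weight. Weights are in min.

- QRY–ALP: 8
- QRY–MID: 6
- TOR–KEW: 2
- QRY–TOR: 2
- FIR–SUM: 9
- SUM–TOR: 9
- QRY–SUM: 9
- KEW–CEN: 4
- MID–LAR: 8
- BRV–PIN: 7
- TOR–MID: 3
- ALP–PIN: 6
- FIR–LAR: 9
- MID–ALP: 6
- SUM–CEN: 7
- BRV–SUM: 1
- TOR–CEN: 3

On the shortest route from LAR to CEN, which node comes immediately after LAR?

MID

Enumerating some paths:
LAR → MID → TOR → KEW → CEN: 8+3+2+4 = 17
LAR → MID → QRY → TOR → KEW → CEN: 8+6+2+2+4 = 22
LAR → MID → TOR → CEN: 8+3+3 = 14
LAR → MID → QRY → TOR → CEN: 8+6+2+3 = 19
The minimum is 14 min via LAR → MID → TOR → CEN.
So from LAR the first move is to MID.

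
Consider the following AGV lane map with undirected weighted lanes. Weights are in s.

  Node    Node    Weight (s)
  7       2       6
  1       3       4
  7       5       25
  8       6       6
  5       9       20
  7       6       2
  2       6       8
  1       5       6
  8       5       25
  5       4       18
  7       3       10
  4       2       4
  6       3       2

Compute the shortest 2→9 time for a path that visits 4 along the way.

Best 2 to 4: 2 → 4 costing 4
Best 4 to 9: 4 → 5 → 9 costing 38
Total via 4: 4 + 38 = 42 s.

42 s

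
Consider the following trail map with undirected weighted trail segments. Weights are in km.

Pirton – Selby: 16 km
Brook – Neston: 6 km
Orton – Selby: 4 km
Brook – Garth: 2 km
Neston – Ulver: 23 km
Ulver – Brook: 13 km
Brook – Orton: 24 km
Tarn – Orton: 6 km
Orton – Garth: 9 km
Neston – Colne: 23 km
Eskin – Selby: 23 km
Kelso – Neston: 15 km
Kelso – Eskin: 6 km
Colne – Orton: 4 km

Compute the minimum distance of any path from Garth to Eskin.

29 km

Compare a few routes:
Garth - Orton - Colne - Neston - Kelso - Eskin: 9+4+23+15+6 = 57
Garth - Brook - Neston - Kelso - Eskin: 2+6+15+6 = 29
Garth - Brook - Orton - Selby - Eskin: 2+24+4+23 = 53
Garth - Orton - Selby - Eskin: 9+4+23 = 36
Cheapest is Garth - Brook - Neston - Kelso - Eskin at 29 km.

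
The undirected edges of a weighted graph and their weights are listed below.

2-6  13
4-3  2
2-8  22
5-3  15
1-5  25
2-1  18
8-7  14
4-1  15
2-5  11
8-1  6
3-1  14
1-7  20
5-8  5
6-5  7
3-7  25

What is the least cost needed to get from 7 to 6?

Settle nodes by increasing distance from 7:
7: 0
8: 14  (via 7)
5: 19  (via 8)
1: 20  (via 7)
3: 25  (via 7)
6: 26  (via 5)
Shortest route: 7–8–5–6 = 26.

26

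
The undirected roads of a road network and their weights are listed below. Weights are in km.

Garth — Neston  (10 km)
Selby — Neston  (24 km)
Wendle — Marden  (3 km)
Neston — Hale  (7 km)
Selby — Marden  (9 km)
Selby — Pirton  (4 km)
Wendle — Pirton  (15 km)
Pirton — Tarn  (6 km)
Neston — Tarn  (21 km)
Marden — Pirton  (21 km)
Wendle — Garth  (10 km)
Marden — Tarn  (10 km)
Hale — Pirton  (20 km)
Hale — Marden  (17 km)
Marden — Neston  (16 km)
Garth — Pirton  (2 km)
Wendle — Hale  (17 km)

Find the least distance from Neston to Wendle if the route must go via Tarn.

Shortest Neston→Tarn: Neston–Garth–Pirton–Tarn = 18
Shortest Tarn→Wendle: Tarn–Marden–Wendle = 13
Total via Tarn: 18 + 13 = 31 km.

31 km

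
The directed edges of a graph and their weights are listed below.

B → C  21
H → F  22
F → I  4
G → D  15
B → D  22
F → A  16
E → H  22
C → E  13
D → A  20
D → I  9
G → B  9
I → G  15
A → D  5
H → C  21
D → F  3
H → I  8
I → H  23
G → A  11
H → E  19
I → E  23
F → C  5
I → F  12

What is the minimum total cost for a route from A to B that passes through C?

Best A to C: A–D–F–C costing 13
Shortest C→B: C–E–H–I–G–B = 67
Total via C: 13 + 67 = 80.

80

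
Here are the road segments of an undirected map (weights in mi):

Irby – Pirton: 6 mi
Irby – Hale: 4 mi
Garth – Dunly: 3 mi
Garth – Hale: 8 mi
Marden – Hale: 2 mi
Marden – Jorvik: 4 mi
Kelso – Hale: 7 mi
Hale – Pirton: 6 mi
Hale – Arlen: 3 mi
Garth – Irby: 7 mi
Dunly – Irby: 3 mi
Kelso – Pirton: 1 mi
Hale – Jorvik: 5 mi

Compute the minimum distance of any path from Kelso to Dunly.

Running Dijkstra from Kelso:
Kelso: 0
Pirton: 1  (via Kelso)
Irby: 7  (via Pirton)
Hale: 7  (via Kelso)
Marden: 9  (via Hale)
Dunly: 10  (via Irby)
Shortest route: Kelso–Pirton–Irby–Dunly = 10 mi.

10 mi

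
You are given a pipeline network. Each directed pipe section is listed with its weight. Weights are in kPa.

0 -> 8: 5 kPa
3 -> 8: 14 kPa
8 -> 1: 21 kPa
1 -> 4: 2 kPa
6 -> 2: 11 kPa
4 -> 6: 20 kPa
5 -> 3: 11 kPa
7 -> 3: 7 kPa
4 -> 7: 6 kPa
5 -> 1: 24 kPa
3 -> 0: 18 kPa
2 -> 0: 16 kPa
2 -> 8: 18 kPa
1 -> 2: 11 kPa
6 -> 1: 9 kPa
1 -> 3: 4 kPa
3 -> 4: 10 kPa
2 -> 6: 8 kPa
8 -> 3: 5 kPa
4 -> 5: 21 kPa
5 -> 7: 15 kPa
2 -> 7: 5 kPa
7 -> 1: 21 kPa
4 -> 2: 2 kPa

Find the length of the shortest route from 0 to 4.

20 kPa

Enumerating some paths:
0 - 8 - 3 - 4: 5+5+10 = 20
0 - 8 - 1 - 4: 5+21+2 = 28
Cheapest is 0 - 8 - 3 - 4 at 20 kPa.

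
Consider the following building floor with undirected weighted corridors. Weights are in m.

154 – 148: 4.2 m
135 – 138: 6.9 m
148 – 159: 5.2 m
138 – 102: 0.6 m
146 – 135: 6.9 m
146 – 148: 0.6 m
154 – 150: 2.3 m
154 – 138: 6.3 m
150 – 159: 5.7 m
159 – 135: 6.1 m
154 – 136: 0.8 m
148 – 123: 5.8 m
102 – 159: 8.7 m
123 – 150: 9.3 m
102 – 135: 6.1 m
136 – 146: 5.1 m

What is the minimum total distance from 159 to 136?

8.8 m

Compare a few routes:
159 → 148 → 154 → 136: 5.2+4.2+0.8 = 10.2
159 → 150 → 154 → 136: 5.7+2.3+0.8 = 8.8
The minimum is 8.8 m via 159 → 150 → 154 → 136.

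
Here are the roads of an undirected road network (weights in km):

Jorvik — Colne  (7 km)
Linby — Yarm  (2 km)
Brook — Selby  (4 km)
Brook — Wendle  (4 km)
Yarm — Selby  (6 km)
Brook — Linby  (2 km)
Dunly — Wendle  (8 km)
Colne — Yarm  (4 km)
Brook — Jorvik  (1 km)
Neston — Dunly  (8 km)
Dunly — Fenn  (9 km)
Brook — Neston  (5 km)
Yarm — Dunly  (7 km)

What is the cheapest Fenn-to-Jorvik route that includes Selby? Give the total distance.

Best Fenn to Selby: Fenn → Dunly → Yarm → Selby costing 22
Shortest Selby→Jorvik: Selby → Brook → Jorvik = 5
Total via Selby: 22 + 5 = 27 km.

27 km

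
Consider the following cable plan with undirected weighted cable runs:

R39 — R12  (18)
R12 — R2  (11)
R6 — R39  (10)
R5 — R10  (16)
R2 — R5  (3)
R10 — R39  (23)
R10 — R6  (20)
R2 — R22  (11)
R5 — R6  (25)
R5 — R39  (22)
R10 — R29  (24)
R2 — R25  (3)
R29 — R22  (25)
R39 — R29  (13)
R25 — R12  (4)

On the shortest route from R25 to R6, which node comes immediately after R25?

Enumerating some paths:
R25 - R12 - R39 - R6: 4+18+10 = 32
R25 - R2 - R5 - R39 - R6: 3+3+22+10 = 38
R25 - R2 - R5 - R6: 3+3+25 = 31
The minimum is 31 via R25 - R2 - R5 - R6.
So from R25 the first move is to R2.

R2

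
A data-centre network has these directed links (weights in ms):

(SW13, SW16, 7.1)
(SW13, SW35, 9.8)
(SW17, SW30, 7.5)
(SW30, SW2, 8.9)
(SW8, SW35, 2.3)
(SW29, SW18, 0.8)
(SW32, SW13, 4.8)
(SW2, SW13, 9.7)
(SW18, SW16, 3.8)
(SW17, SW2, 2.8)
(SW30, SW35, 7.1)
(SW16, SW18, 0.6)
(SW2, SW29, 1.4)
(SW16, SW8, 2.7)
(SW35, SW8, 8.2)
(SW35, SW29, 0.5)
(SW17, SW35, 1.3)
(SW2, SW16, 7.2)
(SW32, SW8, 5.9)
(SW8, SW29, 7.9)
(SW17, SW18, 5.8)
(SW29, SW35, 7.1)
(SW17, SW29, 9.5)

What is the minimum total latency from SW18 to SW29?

Enumerating some paths:
SW18 → SW16 → SW8 → SW35 → SW29: 3.8+2.7+2.3+0.5 = 9.3
SW18 → SW16 → SW8 → SW29: 3.8+2.7+7.9 = 14.4
Cheapest is SW18 → SW16 → SW8 → SW35 → SW29 at 9.3 ms.

9.3 ms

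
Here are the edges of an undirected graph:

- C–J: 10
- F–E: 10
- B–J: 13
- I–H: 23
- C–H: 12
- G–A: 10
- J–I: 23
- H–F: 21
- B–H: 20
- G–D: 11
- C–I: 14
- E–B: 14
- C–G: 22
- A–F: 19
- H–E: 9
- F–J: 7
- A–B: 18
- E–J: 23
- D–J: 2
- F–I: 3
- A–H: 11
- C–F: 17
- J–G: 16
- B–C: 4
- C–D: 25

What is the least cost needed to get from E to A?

Enumerating some paths:
E - F - A: 10+19 = 29
E - H - A: 9+11 = 20
E - F - J - D - G - A: 10+7+2+11+10 = 40
E - B - A: 14+18 = 32
Cheapest is E - H - A at 20.

20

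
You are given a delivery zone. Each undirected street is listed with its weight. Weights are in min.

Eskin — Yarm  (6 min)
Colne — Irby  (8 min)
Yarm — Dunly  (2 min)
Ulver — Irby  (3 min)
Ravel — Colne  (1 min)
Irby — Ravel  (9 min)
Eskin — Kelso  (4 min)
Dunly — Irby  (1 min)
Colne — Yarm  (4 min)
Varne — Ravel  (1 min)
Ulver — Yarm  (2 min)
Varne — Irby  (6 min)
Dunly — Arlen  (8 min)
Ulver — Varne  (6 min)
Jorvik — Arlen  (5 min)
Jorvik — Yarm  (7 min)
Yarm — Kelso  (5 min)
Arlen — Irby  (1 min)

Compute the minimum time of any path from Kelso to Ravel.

10 min

Shortest distances from Kelso:
Kelso: 0
Eskin: 4  (via Kelso)
Yarm: 5  (via Kelso)
Dunly: 7  (via Yarm)
Ulver: 7  (via Yarm)
Irby: 8  (via Dunly)
Colne: 9  (via Yarm)
Arlen: 9  (via Irby)
Ravel: 10  (via Colne)
Shortest route: Kelso–Yarm–Colne–Ravel = 10 min.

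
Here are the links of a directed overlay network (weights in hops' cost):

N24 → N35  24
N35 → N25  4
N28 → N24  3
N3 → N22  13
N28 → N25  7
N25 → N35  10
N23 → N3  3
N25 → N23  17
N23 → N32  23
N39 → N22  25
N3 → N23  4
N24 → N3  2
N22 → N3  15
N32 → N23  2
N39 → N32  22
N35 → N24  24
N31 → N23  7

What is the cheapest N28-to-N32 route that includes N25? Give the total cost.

Best N28 to N25: N28–N25 costing 7
Shortest N25→N32: N25–N23–N32 = 40
Total via N25: 7 + 40 = 47 hops' cost.

47 hops' cost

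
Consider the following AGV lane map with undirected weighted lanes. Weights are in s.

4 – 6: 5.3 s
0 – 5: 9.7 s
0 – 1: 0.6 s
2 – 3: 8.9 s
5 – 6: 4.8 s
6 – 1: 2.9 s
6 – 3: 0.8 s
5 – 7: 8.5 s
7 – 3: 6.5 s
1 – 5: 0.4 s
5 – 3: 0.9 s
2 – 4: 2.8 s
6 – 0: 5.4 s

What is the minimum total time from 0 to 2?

10.8 s

Settle nodes by increasing distance from 0:
0: 0
1: 0.6  (via 0)
5: 1  (via 1)
3: 1.9  (via 5)
6: 2.7  (via 3)
4: 8  (via 6)
7: 8.4  (via 3)
2: 10.8  (via 3)
Shortest route: 0 → 1 → 5 → 3 → 2 = 10.8 s.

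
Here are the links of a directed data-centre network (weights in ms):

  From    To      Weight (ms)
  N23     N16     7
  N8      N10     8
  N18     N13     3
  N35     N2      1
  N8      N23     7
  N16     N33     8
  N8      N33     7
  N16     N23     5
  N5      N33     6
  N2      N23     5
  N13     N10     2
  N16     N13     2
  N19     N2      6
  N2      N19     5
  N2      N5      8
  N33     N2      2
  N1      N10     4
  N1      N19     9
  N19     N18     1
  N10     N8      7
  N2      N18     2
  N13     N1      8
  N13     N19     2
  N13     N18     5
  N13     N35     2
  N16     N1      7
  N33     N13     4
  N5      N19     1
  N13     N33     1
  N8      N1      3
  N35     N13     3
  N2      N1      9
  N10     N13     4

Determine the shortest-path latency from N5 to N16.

19 ms

Enumerating some paths:
N5 → N19 → N18 → N13 → N33 → N2 → N23 → N16: 1+1+3+1+2+5+7 = 20
N5 → N19 → N2 → N23 → N16: 1+6+5+7 = 19
N5 → N19 → N18 → N13 → N35 → N2 → N23 → N16: 1+1+3+2+1+5+7 = 20
N5 → N33 → N2 → N23 → N16: 6+2+5+7 = 20
Cheapest is N5 → N19 → N2 → N23 → N16 at 19 ms.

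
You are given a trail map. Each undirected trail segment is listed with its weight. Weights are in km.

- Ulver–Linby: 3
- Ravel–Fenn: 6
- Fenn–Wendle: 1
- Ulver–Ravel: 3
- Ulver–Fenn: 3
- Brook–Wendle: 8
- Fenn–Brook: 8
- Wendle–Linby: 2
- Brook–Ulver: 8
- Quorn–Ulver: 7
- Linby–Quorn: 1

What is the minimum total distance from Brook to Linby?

Running Dijkstra from Brook:
Brook: 0
Fenn: 8  (via Brook)
Ulver: 8  (via Brook)
Wendle: 8  (via Brook)
Linby: 10  (via Wendle)
Shortest route: Brook–Wendle–Linby = 10 km.

10 km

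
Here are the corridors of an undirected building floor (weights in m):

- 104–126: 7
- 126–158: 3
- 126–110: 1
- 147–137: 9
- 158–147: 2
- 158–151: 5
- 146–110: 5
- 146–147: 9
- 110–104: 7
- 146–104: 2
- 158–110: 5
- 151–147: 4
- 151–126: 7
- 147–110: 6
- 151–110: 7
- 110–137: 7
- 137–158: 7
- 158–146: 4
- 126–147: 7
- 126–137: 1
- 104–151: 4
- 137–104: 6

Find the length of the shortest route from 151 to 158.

Shortest distances from 151:
151: 0
104: 4  (via 151)
147: 4  (via 151)
158: 5  (via 151)
Shortest route: 151–158 = 5 m.

5 m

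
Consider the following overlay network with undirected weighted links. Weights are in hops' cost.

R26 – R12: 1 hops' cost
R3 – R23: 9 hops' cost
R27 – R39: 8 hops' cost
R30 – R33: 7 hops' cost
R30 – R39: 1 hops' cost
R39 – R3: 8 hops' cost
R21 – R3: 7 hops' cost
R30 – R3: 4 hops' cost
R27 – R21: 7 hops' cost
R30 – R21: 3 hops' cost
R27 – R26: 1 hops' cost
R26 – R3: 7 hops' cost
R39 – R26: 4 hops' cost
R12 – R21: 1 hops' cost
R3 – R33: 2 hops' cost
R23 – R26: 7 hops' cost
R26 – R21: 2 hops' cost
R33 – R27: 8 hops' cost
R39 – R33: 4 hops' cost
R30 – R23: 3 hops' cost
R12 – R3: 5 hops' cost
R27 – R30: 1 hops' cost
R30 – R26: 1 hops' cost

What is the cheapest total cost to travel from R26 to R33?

Candidate routes:
R26 - R39 - R33: 4+4 = 8
R26 - R27 - R30 - R39 - R33: 1+1+1+4 = 7
R26 - R30 - R3 - R33: 1+4+2 = 7
R26 - R30 - R39 - R33: 1+1+4 = 6
Cheapest is R26 - R30 - R39 - R33 at 6 hops' cost.

6 hops' cost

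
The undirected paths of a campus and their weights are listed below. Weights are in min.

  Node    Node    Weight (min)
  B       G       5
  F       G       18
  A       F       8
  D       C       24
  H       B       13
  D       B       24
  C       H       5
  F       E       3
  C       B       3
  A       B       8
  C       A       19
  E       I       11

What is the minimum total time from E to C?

Compare a few routes:
E → F → G → B → C: 3+18+5+3 = 29
E → F → A → C: 3+8+19 = 30
E → F → A → B → C: 3+8+8+3 = 22
The minimum is 22 min via E → F → A → B → C.

22 min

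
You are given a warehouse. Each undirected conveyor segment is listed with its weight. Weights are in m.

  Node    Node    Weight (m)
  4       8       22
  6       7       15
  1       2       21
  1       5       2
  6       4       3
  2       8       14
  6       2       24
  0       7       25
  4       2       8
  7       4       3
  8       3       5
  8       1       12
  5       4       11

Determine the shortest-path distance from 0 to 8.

Compare a few routes:
0–7–4–5–1–8: 25+3+11+2+12 = 53
0–7–4–8: 25+3+22 = 50
Cheapest is 0–7–4–8 at 50 m.

50 m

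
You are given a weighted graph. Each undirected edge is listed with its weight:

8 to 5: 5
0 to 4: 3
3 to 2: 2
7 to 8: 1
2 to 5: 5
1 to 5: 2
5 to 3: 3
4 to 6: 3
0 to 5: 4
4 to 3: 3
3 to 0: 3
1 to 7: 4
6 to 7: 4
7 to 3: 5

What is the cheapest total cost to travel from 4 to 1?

8

Settle nodes by increasing distance from 4:
4: 0
0: 3  (via 4)
3: 3  (via 4)
6: 3  (via 4)
2: 5  (via 3)
5: 6  (via 3)
7: 7  (via 6)
1: 8  (via 5)
Shortest route: 4 → 3 → 5 → 1 = 8.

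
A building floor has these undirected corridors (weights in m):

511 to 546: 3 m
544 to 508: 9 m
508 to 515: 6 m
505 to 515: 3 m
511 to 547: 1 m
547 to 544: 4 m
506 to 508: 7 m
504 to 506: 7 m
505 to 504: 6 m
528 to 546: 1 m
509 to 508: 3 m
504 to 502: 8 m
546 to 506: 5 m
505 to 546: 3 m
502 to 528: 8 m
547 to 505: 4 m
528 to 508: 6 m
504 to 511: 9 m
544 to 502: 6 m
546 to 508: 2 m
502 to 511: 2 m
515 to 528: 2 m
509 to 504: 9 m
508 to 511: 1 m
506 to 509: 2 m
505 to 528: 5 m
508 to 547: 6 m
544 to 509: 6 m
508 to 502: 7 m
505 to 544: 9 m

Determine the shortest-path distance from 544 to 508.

Shortest distances from 544:
544: 0
547: 4  (via 544)
511: 5  (via 547)
509: 6  (via 544)
508: 6  (via 511)
Shortest route: 544 → 547 → 511 → 508 = 6 m.

6 m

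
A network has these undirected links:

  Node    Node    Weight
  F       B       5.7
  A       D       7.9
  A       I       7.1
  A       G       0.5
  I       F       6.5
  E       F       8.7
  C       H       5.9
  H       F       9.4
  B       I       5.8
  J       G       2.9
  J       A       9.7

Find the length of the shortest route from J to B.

16.3

Enumerating some paths:
J - A - I - B: 9.7+7.1+5.8 = 22.6
J - G - A - I - B: 2.9+0.5+7.1+5.8 = 16.3
Cheapest is J - G - A - I - B at 16.3.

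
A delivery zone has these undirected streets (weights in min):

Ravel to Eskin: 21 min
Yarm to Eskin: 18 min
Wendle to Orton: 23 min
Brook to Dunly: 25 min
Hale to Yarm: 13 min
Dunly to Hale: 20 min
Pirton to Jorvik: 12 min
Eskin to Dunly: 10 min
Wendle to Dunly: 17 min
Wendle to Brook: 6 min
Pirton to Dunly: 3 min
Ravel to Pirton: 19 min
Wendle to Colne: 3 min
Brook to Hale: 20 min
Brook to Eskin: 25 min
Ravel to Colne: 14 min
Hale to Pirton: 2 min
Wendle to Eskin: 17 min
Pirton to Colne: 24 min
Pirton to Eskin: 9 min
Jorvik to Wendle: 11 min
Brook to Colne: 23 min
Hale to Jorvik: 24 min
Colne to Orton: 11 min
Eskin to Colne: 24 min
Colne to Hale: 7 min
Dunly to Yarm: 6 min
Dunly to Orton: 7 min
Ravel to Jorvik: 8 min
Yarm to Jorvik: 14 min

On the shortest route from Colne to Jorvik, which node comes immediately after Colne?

Wendle

Compare a few routes:
Colne - Wendle - Jorvik: 3+11 = 14
Colne - Hale - Pirton - Jorvik: 7+2+12 = 21
Colne - Ravel - Jorvik: 14+8 = 22
The minimum is 14 min via Colne - Wendle - Jorvik.
So from Colne the first move is to Wendle.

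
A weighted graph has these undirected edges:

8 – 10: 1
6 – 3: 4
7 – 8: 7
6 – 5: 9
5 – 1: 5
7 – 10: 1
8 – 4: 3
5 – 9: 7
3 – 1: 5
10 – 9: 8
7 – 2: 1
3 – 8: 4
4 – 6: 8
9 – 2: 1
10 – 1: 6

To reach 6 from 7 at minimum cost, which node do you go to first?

Compare a few routes:
7 → 10 → 8 → 4 → 6: 1+1+3+8 = 13
7 → 10 → 8 → 3 → 6: 1+1+4+4 = 10
The minimum is 10 via 7 → 10 → 8 → 3 → 6.
So from 7 the first move is to 10.

10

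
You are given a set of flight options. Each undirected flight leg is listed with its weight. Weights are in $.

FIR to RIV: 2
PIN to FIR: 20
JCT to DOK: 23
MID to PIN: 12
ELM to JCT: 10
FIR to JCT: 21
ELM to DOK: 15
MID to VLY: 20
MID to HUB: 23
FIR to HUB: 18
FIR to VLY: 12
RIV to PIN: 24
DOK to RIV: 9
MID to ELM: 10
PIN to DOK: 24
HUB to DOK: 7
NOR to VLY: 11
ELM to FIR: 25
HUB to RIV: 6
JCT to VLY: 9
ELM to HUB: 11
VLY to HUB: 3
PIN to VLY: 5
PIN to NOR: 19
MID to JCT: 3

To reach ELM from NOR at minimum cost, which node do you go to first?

Enumerating some paths:
NOR - VLY - JCT - MID - ELM: 11+9+3+10 = 33
NOR - VLY - HUB - ELM: 11+3+11 = 25
NOR - VLY - JCT - ELM: 11+9+10 = 30
The minimum is $25 via NOR - VLY - HUB - ELM.
So from NOR the first move is to VLY.

VLY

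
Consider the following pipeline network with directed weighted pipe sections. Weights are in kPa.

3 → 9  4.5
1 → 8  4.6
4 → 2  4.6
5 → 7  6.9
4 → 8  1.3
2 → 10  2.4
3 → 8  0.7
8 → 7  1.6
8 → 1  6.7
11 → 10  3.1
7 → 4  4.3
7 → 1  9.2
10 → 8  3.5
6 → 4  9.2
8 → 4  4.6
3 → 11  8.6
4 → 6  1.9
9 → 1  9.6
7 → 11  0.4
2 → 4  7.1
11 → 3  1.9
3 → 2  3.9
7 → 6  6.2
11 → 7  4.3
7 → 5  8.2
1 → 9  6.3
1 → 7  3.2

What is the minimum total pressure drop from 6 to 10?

Running Dijkstra from 6:
6: 0
4: 9.2  (via 6)
8: 10.5  (via 4)
7: 12.1  (via 8)
11: 12.5  (via 7)
2: 13.8  (via 4)
3: 14.4  (via 11)
10: 15.6  (via 11)
Shortest route: 6–4–8–7–11–10 = 15.6 kPa.

15.6 kPa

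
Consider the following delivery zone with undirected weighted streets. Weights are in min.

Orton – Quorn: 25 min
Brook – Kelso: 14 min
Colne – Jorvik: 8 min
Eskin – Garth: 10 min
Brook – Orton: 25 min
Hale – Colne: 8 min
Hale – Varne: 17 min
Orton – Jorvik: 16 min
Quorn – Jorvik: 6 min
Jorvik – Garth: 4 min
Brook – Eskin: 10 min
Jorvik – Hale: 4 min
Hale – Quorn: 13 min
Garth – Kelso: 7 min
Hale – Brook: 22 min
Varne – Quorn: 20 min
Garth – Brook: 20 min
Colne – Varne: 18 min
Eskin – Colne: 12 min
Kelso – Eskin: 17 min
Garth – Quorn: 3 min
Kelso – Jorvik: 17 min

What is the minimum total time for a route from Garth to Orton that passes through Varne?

Best Garth to Varne: Garth–Quorn–Varne costing 23
Best Varne to Orton: Varne–Hale–Jorvik–Orton costing 37
Total via Varne: 23 + 37 = 60 min.

60 min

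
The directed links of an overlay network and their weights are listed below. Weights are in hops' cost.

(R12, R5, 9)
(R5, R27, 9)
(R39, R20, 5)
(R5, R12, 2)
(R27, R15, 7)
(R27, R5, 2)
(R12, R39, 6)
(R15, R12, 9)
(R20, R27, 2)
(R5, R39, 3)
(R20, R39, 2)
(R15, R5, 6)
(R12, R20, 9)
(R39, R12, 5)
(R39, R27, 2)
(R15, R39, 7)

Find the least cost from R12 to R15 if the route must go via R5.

21 hops' cost

Shortest R12→R5: R12–R5 = 9
Best R5 to R15: R5–R39–R27–R15 costing 12
Total via R5: 9 + 12 = 21 hops' cost.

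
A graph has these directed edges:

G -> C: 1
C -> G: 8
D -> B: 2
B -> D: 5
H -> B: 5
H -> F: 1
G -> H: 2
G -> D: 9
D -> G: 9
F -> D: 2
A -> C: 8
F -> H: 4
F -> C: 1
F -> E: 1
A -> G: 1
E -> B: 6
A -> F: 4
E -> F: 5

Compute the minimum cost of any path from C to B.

15

Shortest distances from C:
C: 0
G: 8  (via C)
H: 10  (via G)
F: 11  (via H)
E: 12  (via F)
D: 13  (via F)
B: 15  (via H)
Shortest route: C → G → H → B = 15.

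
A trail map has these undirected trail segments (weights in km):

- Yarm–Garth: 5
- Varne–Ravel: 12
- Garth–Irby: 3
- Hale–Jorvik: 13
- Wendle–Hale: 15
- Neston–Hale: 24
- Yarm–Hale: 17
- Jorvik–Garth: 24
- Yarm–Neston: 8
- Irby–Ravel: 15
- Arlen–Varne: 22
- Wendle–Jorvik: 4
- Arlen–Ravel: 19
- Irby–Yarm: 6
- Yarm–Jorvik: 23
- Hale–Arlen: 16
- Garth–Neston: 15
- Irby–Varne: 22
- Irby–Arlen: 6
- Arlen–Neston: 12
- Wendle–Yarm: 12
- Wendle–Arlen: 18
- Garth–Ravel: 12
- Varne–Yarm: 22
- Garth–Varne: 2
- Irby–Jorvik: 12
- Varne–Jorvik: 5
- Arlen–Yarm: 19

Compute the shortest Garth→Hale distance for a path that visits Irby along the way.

Shortest Garth→Irby: Garth–Irby = 3
Shortest Irby→Hale: Irby–Arlen–Hale = 22
Total via Irby: 3 + 22 = 25 km.

25 km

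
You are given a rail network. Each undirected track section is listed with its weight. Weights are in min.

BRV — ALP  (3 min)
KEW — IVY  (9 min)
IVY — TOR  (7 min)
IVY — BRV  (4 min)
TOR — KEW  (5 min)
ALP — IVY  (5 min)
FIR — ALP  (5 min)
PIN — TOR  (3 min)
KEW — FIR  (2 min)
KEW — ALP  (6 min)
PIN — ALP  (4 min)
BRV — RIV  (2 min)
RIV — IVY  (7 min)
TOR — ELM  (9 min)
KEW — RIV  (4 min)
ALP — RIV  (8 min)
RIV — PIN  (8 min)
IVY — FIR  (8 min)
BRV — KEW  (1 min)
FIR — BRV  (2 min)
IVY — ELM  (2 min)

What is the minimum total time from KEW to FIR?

Shortest distances from KEW:
KEW: 0
BRV: 1  (via KEW)
FIR: 2  (via KEW)
Shortest route: KEW–FIR = 2 min.

2 min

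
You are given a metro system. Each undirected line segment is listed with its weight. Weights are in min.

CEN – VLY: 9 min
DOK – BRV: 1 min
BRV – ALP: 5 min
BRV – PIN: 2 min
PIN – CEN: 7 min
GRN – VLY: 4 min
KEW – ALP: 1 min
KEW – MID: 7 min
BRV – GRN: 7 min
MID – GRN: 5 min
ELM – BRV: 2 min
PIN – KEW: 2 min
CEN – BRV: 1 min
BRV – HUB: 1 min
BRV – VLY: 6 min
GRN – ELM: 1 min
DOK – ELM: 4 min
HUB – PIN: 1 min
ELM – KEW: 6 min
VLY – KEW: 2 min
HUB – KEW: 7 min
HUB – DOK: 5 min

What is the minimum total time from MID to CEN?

9 min

Candidate routes:
MID–KEW–PIN–BRV–CEN: 7+2+2+1 = 12
MID–GRN–ELM–BRV–CEN: 5+1+2+1 = 9
MID–KEW–PIN–HUB–BRV–CEN: 7+2+1+1+1 = 12
The minimum is 9 min via MID–GRN–ELM–BRV–CEN.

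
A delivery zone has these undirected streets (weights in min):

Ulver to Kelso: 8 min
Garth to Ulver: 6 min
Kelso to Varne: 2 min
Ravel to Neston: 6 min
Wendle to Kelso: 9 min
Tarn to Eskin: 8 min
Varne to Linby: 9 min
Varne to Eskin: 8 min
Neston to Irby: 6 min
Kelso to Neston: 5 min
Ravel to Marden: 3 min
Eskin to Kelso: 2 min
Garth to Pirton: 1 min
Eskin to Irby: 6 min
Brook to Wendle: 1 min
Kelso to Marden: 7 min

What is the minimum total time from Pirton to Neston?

Shortest distances from Pirton:
Pirton: 0
Garth: 1  (via Pirton)
Ulver: 7  (via Garth)
Kelso: 15  (via Ulver)
Varne: 17  (via Kelso)
Eskin: 17  (via Kelso)
Neston: 20  (via Kelso)
Shortest route: Pirton–Garth–Ulver–Kelso–Neston = 20 min.

20 min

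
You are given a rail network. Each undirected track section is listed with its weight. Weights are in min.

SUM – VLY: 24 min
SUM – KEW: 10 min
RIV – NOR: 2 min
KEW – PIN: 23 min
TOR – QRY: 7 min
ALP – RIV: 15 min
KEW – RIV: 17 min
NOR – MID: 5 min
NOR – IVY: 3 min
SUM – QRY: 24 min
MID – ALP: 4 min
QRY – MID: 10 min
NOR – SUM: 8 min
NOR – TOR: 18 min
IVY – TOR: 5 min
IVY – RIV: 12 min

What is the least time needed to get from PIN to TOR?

Enumerating some paths:
PIN–KEW–RIV–IVY–TOR: 23+17+12+5 = 57
PIN–KEW–SUM–NOR–IVY–TOR: 23+10+8+3+5 = 49
PIN–KEW–RIV–NOR–IVY–TOR: 23+17+2+3+5 = 50
PIN–KEW–SUM–NOR–TOR: 23+10+8+18 = 59
The minimum is 49 min via PIN–KEW–SUM–NOR–IVY–TOR.

49 min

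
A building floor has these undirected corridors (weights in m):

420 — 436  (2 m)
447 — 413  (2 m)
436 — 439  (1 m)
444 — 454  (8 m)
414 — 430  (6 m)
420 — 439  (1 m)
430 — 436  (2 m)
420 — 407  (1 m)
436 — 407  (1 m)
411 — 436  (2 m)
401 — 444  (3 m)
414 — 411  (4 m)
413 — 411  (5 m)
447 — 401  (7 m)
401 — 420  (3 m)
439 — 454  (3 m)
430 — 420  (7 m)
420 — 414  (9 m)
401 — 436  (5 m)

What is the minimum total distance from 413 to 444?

Enumerating some paths:
413 - 447 - 401 - 444: 2+7+3 = 12
413 - 411 - 436 - 407 - 420 - 401 - 444: 5+2+1+1+3+3 = 15
413 - 411 - 436 - 420 - 401 - 444: 5+2+2+3+3 = 15
The minimum is 12 m via 413 - 447 - 401 - 444.

12 m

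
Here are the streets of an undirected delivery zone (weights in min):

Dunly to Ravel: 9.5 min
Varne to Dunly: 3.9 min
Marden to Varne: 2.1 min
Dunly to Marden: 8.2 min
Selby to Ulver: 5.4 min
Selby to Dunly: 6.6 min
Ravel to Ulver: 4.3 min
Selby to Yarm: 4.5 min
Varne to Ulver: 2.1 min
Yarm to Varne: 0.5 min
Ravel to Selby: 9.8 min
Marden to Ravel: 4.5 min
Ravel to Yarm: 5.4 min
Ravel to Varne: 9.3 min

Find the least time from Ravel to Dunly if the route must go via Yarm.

Shortest Ravel→Yarm: Ravel–Yarm = 5.4
Shortest Yarm→Dunly: Yarm–Varne–Dunly = 4.4
Total via Yarm: 5.4 + 4.4 = 9.8 min.

9.8 min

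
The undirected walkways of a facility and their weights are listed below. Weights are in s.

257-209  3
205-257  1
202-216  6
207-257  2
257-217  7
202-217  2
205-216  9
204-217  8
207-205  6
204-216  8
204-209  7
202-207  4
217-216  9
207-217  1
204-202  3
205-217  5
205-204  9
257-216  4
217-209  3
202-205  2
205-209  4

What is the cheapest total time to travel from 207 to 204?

Running Dijkstra from 207:
207: 0
217: 1  (via 207)
257: 2  (via 207)
205: 3  (via 257)
202: 3  (via 217)
209: 4  (via 217)
204: 6  (via 202)
Shortest route: 207–217–202–204 = 6 s.

6 s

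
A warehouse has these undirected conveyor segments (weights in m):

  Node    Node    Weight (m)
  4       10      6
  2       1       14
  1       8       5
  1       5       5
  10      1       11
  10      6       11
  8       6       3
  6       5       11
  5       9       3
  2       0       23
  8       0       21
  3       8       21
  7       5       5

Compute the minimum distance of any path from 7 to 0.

Running Dijkstra from 7:
7: 0
5: 5  (via 7)
9: 8  (via 5)
1: 10  (via 5)
8: 15  (via 1)
6: 16  (via 5)
10: 21  (via 1)
2: 24  (via 1)
4: 27  (via 10)
0: 36  (via 8)
Shortest route: 7–5–1–8–0 = 36 m.

36 m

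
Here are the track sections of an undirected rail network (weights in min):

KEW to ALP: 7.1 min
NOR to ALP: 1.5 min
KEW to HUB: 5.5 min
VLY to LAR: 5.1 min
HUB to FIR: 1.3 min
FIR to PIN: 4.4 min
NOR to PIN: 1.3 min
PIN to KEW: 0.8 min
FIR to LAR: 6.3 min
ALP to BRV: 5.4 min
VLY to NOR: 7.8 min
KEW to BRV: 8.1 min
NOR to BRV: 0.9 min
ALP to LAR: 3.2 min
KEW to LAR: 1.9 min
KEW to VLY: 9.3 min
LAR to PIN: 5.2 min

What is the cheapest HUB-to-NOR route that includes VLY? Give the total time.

Best HUB to VLY: HUB → KEW → LAR → VLY costing 12.5
Best VLY to NOR: VLY → NOR costing 7.8
Total via VLY: 12.5 + 7.8 = 20.3 min.

20.3 min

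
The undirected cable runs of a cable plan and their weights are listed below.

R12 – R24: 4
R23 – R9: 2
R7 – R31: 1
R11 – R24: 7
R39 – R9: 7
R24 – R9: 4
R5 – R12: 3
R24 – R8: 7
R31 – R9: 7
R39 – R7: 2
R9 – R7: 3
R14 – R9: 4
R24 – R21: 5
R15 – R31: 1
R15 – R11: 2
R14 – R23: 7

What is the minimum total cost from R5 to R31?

Enumerating some paths:
R5 → R12 → R24 → R11 → R15 → R31: 3+4+7+2+1 = 17
R5 → R12 → R24 → R9 → R7 → R31: 3+4+4+3+1 = 15
The minimum is 15 via R5 → R12 → R24 → R9 → R7 → R31.

15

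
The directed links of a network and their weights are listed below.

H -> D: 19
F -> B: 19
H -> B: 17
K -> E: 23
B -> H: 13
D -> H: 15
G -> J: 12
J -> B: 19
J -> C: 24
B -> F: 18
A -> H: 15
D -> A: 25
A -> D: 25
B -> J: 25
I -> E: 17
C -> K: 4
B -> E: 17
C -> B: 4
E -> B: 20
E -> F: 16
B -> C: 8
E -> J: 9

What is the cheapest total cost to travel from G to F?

49

Settle nodes by increasing distance from G:
G: 0
J: 12  (via G)
B: 31  (via J)
C: 36  (via J)
K: 40  (via C)
H: 44  (via B)
E: 48  (via B)
F: 49  (via B)
Shortest route: G → J → B → F = 49.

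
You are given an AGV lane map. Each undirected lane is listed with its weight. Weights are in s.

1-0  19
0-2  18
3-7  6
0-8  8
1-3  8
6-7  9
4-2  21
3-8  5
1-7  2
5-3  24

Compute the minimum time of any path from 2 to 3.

31 s

Running Dijkstra from 2:
2: 0
0: 18  (via 2)
4: 21  (via 2)
8: 26  (via 0)
3: 31  (via 8)
Shortest route: 2–0–8–3 = 31 s.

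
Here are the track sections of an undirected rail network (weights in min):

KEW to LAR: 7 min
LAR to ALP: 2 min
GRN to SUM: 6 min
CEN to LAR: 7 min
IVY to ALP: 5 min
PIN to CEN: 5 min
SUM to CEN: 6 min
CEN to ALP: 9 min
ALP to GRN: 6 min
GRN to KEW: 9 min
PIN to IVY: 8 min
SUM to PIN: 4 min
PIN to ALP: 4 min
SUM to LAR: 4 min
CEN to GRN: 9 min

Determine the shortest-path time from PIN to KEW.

13 min

Compare a few routes:
PIN - SUM - LAR - KEW: 4+4+7 = 15
PIN - CEN - LAR - KEW: 5+7+7 = 19
PIN - SUM - GRN - KEW: 4+6+9 = 19
PIN - ALP - LAR - KEW: 4+2+7 = 13
Cheapest is PIN - ALP - LAR - KEW at 13 min.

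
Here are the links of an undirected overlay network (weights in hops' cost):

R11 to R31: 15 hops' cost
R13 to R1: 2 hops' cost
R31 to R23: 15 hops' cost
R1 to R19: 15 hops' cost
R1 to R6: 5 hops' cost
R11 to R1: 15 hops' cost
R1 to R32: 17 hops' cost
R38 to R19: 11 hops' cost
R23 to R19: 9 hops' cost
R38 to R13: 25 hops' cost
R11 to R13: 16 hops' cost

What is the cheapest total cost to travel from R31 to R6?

Settle nodes by increasing distance from R31:
R31: 0
R11: 15  (via R31)
R23: 15  (via R31)
R19: 24  (via R23)
R1: 30  (via R11)
R13: 31  (via R11)
R38: 35  (via R19)
R6: 35  (via R1)
Shortest route: R31 → R11 → R1 → R6 = 35 hops' cost.

35 hops' cost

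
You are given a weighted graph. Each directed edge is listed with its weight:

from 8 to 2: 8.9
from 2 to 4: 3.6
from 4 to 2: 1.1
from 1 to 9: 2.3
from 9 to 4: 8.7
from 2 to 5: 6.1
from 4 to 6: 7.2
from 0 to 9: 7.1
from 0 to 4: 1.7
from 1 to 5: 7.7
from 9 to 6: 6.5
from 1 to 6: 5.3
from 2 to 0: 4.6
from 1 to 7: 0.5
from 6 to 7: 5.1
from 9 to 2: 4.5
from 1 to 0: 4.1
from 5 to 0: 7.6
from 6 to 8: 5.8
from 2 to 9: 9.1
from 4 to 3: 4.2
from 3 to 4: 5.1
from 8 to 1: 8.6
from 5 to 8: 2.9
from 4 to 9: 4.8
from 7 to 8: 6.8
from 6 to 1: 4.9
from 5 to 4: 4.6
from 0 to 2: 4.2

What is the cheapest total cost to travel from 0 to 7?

14

Settle nodes by increasing distance from 0:
0: 0
4: 1.7  (via 0)
2: 2.8  (via 4)
3: 5.9  (via 4)
9: 6.5  (via 4)
5: 8.9  (via 2)
6: 8.9  (via 4)
8: 11.8  (via 5)
1: 13.8  (via 6)
7: 14  (via 6)
Shortest route: 0–4–6–7 = 14.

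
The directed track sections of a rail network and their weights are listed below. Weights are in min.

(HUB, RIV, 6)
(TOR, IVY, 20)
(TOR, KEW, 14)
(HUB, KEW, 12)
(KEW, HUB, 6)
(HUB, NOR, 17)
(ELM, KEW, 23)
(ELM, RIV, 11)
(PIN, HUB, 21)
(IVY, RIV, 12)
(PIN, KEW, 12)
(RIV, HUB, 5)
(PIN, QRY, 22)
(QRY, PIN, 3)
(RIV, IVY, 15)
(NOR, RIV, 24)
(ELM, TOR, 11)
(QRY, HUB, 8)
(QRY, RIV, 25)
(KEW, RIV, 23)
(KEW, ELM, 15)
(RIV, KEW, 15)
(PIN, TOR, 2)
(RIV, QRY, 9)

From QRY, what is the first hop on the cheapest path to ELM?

PIN

Enumerating some paths:
QRY - HUB - RIV - KEW - ELM: 8+6+15+15 = 44
QRY - PIN - TOR - KEW - ELM: 3+2+14+15 = 34
QRY - HUB - KEW - ELM: 8+12+15 = 35
QRY - PIN - KEW - ELM: 3+12+15 = 30
The minimum is 30 min via QRY - PIN - KEW - ELM.
So from QRY the first move is to PIN.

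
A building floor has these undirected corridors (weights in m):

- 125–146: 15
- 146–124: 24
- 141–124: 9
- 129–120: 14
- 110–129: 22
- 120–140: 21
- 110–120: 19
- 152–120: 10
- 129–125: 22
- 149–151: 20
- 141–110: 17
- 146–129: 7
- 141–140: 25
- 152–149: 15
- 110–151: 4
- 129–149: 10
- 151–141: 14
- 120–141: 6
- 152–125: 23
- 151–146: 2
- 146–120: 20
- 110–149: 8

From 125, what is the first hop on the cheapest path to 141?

146

Compare a few routes:
125 - 146 - 151 - 110 - 141: 15+2+4+17 = 38
125 - 152 - 120 - 141: 23+10+6 = 39
125 - 146 - 151 - 141: 15+2+14 = 31
The minimum is 31 m via 125 - 146 - 151 - 141.
So from 125 the first move is to 146.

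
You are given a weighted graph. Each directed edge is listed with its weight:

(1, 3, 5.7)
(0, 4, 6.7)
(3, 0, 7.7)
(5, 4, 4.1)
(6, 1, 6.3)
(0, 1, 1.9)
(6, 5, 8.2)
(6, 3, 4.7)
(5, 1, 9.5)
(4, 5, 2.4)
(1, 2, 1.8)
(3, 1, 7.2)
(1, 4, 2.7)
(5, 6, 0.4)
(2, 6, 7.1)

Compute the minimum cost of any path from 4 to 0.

15.2

Compare a few routes:
4 - 5 - 6 - 3 - 0: 2.4+0.4+4.7+7.7 = 15.2
4 - 5 - 6 - 1 - 3 - 0: 2.4+0.4+6.3+5.7+7.7 = 22.5
4 - 5 - 1 - 3 - 0: 2.4+9.5+5.7+7.7 = 25.3
Cheapest is 4 - 5 - 6 - 3 - 0 at 15.2.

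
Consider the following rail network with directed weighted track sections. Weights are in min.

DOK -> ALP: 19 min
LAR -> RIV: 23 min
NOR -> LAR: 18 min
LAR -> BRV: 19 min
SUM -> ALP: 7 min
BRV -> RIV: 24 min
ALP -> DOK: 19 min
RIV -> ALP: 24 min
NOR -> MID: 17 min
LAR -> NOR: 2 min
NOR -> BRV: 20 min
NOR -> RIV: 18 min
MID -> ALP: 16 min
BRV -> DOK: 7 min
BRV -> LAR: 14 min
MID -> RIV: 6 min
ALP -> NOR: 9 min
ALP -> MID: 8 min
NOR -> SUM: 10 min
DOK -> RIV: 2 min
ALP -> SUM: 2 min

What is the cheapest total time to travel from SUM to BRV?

36 min

Compare a few routes:
SUM - ALP - NOR - BRV: 7+9+20 = 36
SUM - ALP - NOR - LAR - BRV: 7+9+18+19 = 53
Cheapest is SUM - ALP - NOR - BRV at 36 min.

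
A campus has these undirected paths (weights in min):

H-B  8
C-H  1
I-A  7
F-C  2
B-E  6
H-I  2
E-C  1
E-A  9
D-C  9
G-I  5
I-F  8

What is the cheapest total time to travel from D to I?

Running Dijkstra from D:
D: 0
C: 9  (via D)
E: 10  (via C)
H: 10  (via C)
F: 11  (via C)
I: 12  (via H)
Shortest route: D → C → H → I = 12 min.

12 min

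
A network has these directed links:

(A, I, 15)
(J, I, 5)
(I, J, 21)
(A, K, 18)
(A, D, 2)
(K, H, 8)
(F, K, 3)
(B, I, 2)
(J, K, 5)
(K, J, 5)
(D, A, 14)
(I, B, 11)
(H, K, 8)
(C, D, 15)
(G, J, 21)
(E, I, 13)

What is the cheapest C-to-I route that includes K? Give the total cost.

Best C to K: C–D–A–K costing 47
Shortest K→I: K–J–I = 10
Total via K: 47 + 10 = 57.

57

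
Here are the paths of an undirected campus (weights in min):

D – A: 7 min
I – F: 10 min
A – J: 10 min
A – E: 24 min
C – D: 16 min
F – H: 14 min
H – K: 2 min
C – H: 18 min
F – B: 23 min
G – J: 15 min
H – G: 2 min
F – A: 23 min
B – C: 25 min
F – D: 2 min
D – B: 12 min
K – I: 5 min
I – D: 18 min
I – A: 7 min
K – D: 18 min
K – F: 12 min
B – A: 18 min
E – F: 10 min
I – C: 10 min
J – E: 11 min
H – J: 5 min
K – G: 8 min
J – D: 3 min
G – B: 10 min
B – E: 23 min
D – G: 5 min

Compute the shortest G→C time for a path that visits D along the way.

Best G to D: G → D costing 5
Best D to C: D → C costing 16
Total via D: 5 + 16 = 21 min.

21 min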